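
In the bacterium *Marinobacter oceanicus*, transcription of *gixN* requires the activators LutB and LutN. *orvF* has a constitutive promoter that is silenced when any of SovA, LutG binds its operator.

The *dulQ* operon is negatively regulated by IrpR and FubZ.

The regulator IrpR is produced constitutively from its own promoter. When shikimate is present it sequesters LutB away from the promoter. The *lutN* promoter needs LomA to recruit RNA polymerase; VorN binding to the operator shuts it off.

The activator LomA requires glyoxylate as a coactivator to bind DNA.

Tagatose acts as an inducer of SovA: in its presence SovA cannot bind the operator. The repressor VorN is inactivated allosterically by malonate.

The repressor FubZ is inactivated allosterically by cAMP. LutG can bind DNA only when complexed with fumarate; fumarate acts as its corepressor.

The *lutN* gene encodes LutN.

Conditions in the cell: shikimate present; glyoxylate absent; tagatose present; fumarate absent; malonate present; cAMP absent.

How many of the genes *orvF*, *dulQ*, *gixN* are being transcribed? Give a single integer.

1

Tagatose is present, so SovA is inactive.
Fumarate is absent, so LutG is inactive.
With no repressor bound, *orvF* is transcribed.
→ *orvF* is ON.
IrpR is produced constitutively and is active.
cAMP is absent, so FubZ is active.
With repressor IrpR bound, *dulQ* is not transcribed.
→ *dulQ* is OFF.
Shikimate is present, so LutB is inactive.
Malonate is present, so VorN is inactive.
Glyoxylate is absent, so LomA is inactive.
Required activator LomA is absent, so *lutN* is not transcribed.
So LutN is not produced.
Required activator LutB is absent, so *gixN* is not transcribed.
→ *gixN* is OFF.
1 of the 3 genes is transcribed.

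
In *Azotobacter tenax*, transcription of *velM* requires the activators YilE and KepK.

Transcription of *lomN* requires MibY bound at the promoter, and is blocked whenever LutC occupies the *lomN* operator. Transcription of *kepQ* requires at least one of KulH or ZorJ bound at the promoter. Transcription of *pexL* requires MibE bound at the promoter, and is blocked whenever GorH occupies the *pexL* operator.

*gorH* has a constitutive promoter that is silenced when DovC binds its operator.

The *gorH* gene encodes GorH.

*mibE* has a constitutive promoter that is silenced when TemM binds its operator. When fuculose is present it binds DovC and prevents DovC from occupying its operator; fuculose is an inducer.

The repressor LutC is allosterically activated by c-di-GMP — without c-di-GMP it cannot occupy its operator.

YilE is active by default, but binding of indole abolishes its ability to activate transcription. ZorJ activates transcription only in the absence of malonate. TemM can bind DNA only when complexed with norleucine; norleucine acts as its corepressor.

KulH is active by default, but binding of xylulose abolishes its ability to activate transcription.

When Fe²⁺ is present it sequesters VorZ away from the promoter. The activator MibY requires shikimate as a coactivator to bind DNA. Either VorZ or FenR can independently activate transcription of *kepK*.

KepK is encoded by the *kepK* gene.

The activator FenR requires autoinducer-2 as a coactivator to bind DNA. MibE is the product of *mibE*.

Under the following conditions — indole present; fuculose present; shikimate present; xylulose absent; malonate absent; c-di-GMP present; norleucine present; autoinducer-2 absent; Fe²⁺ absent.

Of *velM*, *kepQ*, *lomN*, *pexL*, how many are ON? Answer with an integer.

Indole is present, so YilE is inactive.
Fe²⁺ is absent, so VorZ is active.
Autoinducer-2 is absent, so FenR is inactive.
Activator VorZ is present, so *kepK* is transcribed.
So KepK is produced and active.
Required activator YilE is absent, so *velM* is not transcribed.
→ *velM* is OFF.
Xylulose is absent, so KulH is active.
Malonate is absent, so ZorJ is active.
Activator KulH is present, so *kepQ* is transcribed.
→ *kepQ* is ON.
Shikimate is present, so MibY is active.
c-di-GMP is present, so LutC is active.
With repressor LutC bound, *lomN* is not transcribed.
→ *lomN* is OFF.
Fuculose is present, so DovC is inactive.
With no repressor bound, *gorH* is transcribed.
So GorH is produced and active.
Norleucine is present, so TemM is active.
With repressor TemM bound, *mibE* is not transcribed.
So MibE is not produced.
With repressor GorH bound, *pexL* is not transcribed.
→ *pexL* is OFF.
1 of the 4 genes is transcribed.

1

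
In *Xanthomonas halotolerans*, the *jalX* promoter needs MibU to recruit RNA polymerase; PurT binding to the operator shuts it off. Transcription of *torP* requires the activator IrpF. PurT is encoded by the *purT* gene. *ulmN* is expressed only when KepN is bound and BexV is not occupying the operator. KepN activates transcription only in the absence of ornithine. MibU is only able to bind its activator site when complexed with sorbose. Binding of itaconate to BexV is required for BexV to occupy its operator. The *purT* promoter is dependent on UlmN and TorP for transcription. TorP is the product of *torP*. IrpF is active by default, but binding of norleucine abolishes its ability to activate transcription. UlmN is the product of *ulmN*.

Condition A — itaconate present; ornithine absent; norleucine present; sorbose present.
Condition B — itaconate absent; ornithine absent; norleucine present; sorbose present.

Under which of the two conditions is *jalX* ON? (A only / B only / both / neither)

both

Condition A:
Itaconate is present, so BexV is active.
Ornithine is absent, so KepN is active.
With repressor BexV bound, *ulmN* is not transcribed.
So UlmN is not produced.
Norleucine is present, so IrpF is inactive.
Required activator IrpF is absent, so *torP* is not transcribed.
So TorP is not produced.
Required activator UlmN is absent, so *purT* is not transcribed.
So PurT is not produced.
Sorbose is present, so MibU is active.
No repressor is bound and MibU is active, so *jalX* is transcribed.
→ *jalX* is ON in A.
Condition B:
Itaconate is absent, so BexV is inactive.
Ornithine is absent, so KepN is active.
No repressor is bound and KepN is active, so *ulmN* is transcribed.
So UlmN is produced and active.
Norleucine is present, so IrpF is inactive.
Required activator IrpF is absent, so *torP* is not transcribed.
So TorP is not produced.
Required activator TorP is absent, so *purT* is not transcribed.
So PurT is not produced.
Sorbose is present, so MibU is active.
No repressor is bound and MibU is active, so *jalX* is transcribed.
→ *jalX* is ON in B.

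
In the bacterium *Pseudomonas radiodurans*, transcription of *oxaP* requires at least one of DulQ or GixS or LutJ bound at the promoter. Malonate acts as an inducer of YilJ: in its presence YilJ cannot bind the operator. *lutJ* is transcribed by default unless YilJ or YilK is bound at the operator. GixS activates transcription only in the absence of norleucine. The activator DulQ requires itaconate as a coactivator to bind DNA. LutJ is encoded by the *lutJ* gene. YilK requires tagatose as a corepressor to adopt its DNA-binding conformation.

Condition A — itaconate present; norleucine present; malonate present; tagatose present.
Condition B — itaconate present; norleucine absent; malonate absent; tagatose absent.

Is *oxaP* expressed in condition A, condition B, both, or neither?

Condition A:
Itaconate is present, so DulQ is active.
Norleucine is present, so GixS is inactive.
Malonate is present, so YilJ is inactive.
Tagatose is present, so YilK is active.
With repressor YilK bound, *lutJ* is not transcribed.
So LutJ is not produced.
Activator DulQ is present, so *oxaP* is transcribed.
→ *oxaP* is ON in A.
Condition B:
Itaconate is present, so DulQ is active.
Norleucine is absent, so GixS is active.
Malonate is absent, so YilJ is active.
Tagatose is absent, so YilK is inactive.
With repressor YilJ bound, *lutJ* is not transcribed.
So LutJ is not produced.
Activator DulQ is present, so *oxaP* is transcribed.
→ *oxaP* is ON in B.

both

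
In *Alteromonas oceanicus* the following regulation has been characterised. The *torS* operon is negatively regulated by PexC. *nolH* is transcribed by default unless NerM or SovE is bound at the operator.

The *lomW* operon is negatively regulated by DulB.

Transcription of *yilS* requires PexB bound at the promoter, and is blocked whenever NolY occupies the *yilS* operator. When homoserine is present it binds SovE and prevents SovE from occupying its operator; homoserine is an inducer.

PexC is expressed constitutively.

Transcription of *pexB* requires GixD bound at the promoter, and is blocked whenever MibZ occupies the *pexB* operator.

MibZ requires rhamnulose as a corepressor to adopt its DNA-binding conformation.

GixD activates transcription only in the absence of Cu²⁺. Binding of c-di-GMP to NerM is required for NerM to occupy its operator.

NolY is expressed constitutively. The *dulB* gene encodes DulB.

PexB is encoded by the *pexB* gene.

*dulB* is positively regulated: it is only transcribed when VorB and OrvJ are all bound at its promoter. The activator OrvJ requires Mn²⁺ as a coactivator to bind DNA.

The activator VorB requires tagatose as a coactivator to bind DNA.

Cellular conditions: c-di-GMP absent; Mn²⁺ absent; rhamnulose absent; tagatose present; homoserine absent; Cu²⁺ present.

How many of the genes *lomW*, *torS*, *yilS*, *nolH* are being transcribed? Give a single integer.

Tagatose is present, so VorB is active.
Mn²⁺ is absent, so OrvJ is inactive.
Required activator OrvJ is absent, so *dulB* is not transcribed.
So DulB is not produced.
With no repressor bound, *lomW* is transcribed.
→ *lomW* is ON.
PexC is produced constitutively and is active.
With repressor PexC bound, *torS* is not transcribed.
→ *torS* is OFF.
Rhamnulose is absent, so MibZ is inactive.
Cu²⁺ is present, so GixD is inactive.
Required activator GixD is absent, so *pexB* is not transcribed.
So PexB is not produced.
NolY is produced constitutively and is active.
With repressor NolY bound, *yilS* is not transcribed.
→ *yilS* is OFF.
c-di-GMP is absent, so NerM is inactive.
Homoserine is absent, so SovE is active.
With repressor SovE bound, *nolH* is not transcribed.
→ *nolH* is OFF.
1 of the 4 genes is transcribed.

1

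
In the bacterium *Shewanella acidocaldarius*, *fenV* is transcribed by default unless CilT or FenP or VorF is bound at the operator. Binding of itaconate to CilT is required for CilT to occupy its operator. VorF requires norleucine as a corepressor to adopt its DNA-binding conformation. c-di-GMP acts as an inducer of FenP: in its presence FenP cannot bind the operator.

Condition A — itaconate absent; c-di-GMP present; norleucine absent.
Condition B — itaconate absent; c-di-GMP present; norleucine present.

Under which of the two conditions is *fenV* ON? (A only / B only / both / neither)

A only

Condition A:
Itaconate is absent, so CilT is inactive.
c-di-GMP is present, so FenP is inactive.
Norleucine is absent, so VorF is inactive.
With no repressor bound, *fenV* is transcribed.
→ *fenV* is ON in A.
Condition B:
Itaconate is absent, so CilT is inactive.
c-di-GMP is present, so FenP is inactive.
Norleucine is present, so VorF is active.
With repressor VorF bound, *fenV* is not transcribed.
→ *fenV* is OFF in B.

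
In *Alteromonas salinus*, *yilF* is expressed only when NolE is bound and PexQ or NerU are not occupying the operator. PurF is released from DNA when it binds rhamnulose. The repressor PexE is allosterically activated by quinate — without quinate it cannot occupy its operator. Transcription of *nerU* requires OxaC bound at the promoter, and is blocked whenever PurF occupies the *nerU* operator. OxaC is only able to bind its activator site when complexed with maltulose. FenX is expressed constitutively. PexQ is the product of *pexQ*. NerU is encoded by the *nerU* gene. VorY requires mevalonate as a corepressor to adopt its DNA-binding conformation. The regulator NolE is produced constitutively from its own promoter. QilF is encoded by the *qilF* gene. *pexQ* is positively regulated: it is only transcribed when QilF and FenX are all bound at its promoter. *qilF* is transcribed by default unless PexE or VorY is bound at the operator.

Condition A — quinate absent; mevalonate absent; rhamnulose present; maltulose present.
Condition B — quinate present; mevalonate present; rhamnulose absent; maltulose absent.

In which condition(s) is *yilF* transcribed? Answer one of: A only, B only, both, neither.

B only

Condition A:
Quinate is absent, so PexE is inactive.
Mevalonate is absent, so VorY is inactive.
With no repressor bound, *qilF* is transcribed.
So QilF is produced and active.
FenX is produced constitutively and is active.
No repressor is bound and QilF and FenX are active, so *pexQ* is transcribed.
So PexQ is produced and active.
Rhamnulose is present, so PurF is inactive.
Maltulose is present, so OxaC is active.
No repressor is bound and OxaC is active, so *nerU* is transcribed.
So NerU is produced and active.
NolE is produced constitutively and is active.
With repressor PexQ bound, *yilF* is not transcribed.
→ *yilF* is OFF in A.
Condition B:
Quinate is present, so PexE is active.
Mevalonate is present, so VorY is active.
With repressor PexE bound, *qilF* is not transcribed.
So QilF is not produced.
FenX is produced constitutively and is active.
Required activator QilF is absent, so *pexQ* is not transcribed.
So PexQ is not produced.
Rhamnulose is absent, so PurF is active.
Maltulose is absent, so OxaC is inactive.
With repressor PurF bound, *nerU* is not transcribed.
So NerU is not produced.
NolE is produced constitutively and is active.
No repressor is bound and NolE is active, so *yilF* is transcribed.
→ *yilF* is ON in B.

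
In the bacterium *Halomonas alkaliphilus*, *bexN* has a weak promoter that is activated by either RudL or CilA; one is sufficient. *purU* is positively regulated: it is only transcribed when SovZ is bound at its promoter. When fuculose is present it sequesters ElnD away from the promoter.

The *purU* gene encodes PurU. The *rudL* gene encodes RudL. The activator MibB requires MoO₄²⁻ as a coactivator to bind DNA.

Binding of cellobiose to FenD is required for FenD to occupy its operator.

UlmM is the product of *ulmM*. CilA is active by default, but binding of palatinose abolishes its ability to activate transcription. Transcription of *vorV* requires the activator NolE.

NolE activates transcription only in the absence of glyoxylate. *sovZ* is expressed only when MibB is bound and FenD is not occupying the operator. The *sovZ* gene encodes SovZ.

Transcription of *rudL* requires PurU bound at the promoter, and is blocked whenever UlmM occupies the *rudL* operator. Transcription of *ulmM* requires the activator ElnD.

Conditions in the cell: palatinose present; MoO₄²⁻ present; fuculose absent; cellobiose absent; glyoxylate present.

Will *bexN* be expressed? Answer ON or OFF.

Fuculose is absent, so ElnD is active.
No repressor is bound and ElnD is active, so *ulmM* is transcribed.
So UlmM is produced and active.
Cellobiose is absent, so FenD is inactive.
MoO₄²⁻ is present, so MibB is active.
No repressor is bound and MibB is active, so *sovZ* is transcribed.
So SovZ is produced and active.
No repressor is bound and SovZ is active, so *purU* is transcribed.
So PurU is produced and active.
With repressor UlmM bound, *rudL* is not transcribed.
So RudL is not produced.
Palatinose is present, so CilA is inactive.
No activator is available at the *bexN* promoter, so *bexN* is not transcribed.

OFF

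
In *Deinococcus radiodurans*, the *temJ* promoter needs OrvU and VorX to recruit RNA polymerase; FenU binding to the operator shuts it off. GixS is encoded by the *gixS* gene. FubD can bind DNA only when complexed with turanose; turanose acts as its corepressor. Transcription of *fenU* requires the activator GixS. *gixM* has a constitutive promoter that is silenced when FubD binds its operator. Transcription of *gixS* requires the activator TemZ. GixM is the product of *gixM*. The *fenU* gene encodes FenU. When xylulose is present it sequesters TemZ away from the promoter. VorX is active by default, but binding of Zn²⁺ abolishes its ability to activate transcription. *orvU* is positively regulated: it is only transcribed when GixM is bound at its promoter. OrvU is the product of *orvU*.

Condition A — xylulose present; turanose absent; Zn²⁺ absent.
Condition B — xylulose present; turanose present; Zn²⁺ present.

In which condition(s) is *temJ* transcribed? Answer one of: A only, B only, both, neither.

A only

Condition A:
Xylulose is present, so TemZ is inactive.
Required activator TemZ is absent, so *gixS* is not transcribed.
So GixS is not produced.
Required activator GixS is absent, so *fenU* is not transcribed.
So FenU is not produced.
Turanose is absent, so FubD is inactive.
With no repressor bound, *gixM* is transcribed.
So GixM is produced and active.
No repressor is bound and GixM is active, so *orvU* is transcribed.
So OrvU is produced and active.
Zn²⁺ is absent, so VorX is active.
No repressor is bound and OrvU and VorX are active, so *temJ* is transcribed.
→ *temJ* is ON in A.
Condition B:
Xylulose is present, so TemZ is inactive.
Required activator TemZ is absent, so *gixS* is not transcribed.
So GixS is not produced.
Required activator GixS is absent, so *fenU* is not transcribed.
So FenU is not produced.
Turanose is present, so FubD is active.
With repressor FubD bound, *gixM* is not transcribed.
So GixM is not produced.
Required activator GixM is absent, so *orvU* is not transcribed.
So OrvU is not produced.
Zn²⁺ is present, so VorX is inactive.
Required activator OrvU is absent, so *temJ* is not transcribed.
→ *temJ* is OFF in B.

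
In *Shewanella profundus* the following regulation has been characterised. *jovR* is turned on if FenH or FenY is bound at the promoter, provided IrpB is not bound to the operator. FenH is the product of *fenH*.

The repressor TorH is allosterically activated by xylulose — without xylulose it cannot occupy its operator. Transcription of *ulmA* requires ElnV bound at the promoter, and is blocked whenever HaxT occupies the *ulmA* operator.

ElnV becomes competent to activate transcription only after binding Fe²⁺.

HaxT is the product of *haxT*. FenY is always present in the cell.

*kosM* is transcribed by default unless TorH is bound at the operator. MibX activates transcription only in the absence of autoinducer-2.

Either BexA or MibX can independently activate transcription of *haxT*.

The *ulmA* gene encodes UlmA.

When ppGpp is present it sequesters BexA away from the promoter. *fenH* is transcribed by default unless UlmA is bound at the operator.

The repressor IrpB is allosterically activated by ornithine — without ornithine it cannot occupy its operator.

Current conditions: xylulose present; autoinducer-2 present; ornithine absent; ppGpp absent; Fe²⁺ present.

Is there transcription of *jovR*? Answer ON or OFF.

Fe²⁺ is present, so ElnV is active.
ppGpp is absent, so BexA is active.
Autoinducer-2 is present, so MibX is inactive.
Activator BexA is present, so *haxT* is transcribed.
So HaxT is produced and active.
With repressor HaxT bound, *ulmA* is not transcribed.
So UlmA is not produced.
With no repressor bound, *fenH* is transcribed.
So FenH is produced and active.
FenY is produced constitutively and is active.
Ornithine is absent, so IrpB is inactive.
Activator FenH is present, so *jovR* is transcribed.

ON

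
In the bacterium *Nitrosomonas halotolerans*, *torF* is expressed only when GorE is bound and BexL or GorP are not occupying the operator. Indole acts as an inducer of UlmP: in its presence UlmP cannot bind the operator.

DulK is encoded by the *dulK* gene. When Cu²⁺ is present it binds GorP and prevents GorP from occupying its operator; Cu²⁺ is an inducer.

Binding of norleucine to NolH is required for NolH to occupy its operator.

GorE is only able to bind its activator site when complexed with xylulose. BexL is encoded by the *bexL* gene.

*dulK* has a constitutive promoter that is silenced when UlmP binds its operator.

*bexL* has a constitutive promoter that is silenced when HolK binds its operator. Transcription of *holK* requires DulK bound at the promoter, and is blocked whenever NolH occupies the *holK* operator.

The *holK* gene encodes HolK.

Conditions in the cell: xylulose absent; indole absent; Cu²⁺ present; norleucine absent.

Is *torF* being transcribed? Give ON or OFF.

Indole is absent, so UlmP is active.
With repressor UlmP bound, *dulK* is not transcribed.
So DulK is not produced.
Norleucine is absent, so NolH is inactive.
Required activator DulK is absent, so *holK* is not transcribed.
So HolK is not produced.
With no repressor bound, *bexL* is transcribed.
So BexL is produced and active.
Cu²⁺ is present, so GorP is inactive.
Xylulose is absent, so GorE is inactive.
With repressor BexL bound, *torF* is not transcribed.

OFF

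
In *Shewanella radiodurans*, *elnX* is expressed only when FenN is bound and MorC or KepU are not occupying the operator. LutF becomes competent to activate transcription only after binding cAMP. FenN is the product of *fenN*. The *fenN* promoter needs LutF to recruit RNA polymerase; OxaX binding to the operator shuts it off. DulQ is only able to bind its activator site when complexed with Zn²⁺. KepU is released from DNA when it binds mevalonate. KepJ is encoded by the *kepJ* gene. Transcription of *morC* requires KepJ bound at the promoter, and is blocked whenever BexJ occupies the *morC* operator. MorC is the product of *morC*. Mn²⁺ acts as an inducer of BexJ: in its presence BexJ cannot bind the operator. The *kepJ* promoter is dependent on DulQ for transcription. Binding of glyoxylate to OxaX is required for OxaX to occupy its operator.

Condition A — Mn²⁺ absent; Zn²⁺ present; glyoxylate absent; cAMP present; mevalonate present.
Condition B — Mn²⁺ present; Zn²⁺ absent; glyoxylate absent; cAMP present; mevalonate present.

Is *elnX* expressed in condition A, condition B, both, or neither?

Condition A:
Mn²⁺ is absent, so BexJ is active.
Zn²⁺ is present, so DulQ is active.
No repressor is bound and DulQ is active, so *kepJ* is transcribed.
So KepJ is produced and active.
With repressor BexJ bound, *morC* is not transcribed.
So MorC is not produced.
Glyoxylate is absent, so OxaX is inactive.
cAMP is present, so LutF is active.
No repressor is bound and LutF is active, so *fenN* is transcribed.
So FenN is produced and active.
Mevalonate is present, so KepU is inactive.
No repressor is bound and FenN is active, so *elnX* is transcribed.
→ *elnX* is ON in A.
Condition B:
Mn²⁺ is present, so BexJ is inactive.
Zn²⁺ is absent, so DulQ is inactive.
Required activator DulQ is absent, so *kepJ* is not transcribed.
So KepJ is not produced.
Required activator KepJ is absent, so *morC* is not transcribed.
So MorC is not produced.
Glyoxylate is absent, so OxaX is inactive.
cAMP is present, so LutF is active.
No repressor is bound and LutF is active, so *fenN* is transcribed.
So FenN is produced and active.
Mevalonate is present, so KepU is inactive.
No repressor is bound and FenN is active, so *elnX* is transcribed.
→ *elnX* is ON in B.

both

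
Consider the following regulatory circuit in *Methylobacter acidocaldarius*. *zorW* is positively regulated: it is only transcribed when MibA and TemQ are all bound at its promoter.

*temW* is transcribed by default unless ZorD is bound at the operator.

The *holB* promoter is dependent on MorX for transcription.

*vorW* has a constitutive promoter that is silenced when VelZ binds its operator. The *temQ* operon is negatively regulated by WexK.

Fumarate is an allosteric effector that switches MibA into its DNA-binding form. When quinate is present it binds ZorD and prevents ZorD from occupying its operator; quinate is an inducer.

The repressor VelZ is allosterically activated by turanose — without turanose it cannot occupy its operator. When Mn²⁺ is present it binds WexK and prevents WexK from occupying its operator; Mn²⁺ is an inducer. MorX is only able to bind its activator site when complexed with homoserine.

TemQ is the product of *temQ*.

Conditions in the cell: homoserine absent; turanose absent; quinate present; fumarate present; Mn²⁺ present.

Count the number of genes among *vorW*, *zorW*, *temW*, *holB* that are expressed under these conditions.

Turanose is absent, so VelZ is inactive.
With no repressor bound, *vorW* is transcribed.
→ *vorW* is ON.
Fumarate is present, so MibA is active.
Mn²⁺ is present, so WexK is inactive.
With no repressor bound, *temQ* is transcribed.
So TemQ is produced and active.
No repressor is bound and MibA and TemQ are active, so *zorW* is transcribed.
→ *zorW* is ON.
Quinate is present, so ZorD is inactive.
With no repressor bound, *temW* is transcribed.
→ *temW* is ON.
Homoserine is absent, so MorX is inactive.
Required activator MorX is absent, so *holB* is not transcribed.
→ *holB* is OFF.
3 of the 4 genes are transcribed.

3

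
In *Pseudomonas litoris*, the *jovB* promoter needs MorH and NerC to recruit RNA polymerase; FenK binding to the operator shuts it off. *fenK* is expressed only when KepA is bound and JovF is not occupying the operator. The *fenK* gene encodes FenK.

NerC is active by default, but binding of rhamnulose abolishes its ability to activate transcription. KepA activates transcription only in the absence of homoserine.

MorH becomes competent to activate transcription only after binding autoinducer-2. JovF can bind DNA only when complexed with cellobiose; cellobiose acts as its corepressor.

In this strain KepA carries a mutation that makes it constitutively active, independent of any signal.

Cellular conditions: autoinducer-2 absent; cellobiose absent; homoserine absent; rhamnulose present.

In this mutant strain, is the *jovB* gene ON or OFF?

OFF

Autoinducer-2 is absent, so MorH is inactive.
Rhamnulose is present, so NerC is inactive.
KepA is constitutively active in this strain.
Cellobiose is absent, so JovF is inactive.
No repressor is bound and KepA is active, so *fenK* is transcribed.
So FenK is produced and active.
With repressor FenK bound, *jovB* is not transcribed.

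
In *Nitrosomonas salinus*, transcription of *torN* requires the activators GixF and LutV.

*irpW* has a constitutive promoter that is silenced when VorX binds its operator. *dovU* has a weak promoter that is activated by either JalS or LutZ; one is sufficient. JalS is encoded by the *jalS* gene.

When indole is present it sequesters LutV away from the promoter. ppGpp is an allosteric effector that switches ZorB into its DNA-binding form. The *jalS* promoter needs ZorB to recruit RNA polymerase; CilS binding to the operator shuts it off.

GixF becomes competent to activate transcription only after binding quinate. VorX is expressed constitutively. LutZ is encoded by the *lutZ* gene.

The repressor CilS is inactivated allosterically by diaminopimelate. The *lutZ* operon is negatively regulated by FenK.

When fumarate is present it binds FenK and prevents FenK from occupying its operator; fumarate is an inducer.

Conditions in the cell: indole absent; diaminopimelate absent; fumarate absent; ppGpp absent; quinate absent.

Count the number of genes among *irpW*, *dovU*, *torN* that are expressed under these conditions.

VorX is produced constitutively and is active.
With repressor VorX bound, *irpW* is not transcribed.
→ *irpW* is OFF.
ppGpp is absent, so ZorB is inactive.
Diaminopimelate is absent, so CilS is active.
With repressor CilS bound, *jalS* is not transcribed.
So JalS is not produced.
Fumarate is absent, so FenK is active.
With repressor FenK bound, *lutZ* is not transcribed.
So LutZ is not produced.
No activator is available at the *dovU* promoter, so *dovU* is not transcribed.
→ *dovU* is OFF.
Quinate is absent, so GixF is inactive.
Indole is absent, so LutV is active.
Required activator GixF is absent, so *torN* is not transcribed.
→ *torN* is OFF.
0 of the 3 genes are transcribed.

0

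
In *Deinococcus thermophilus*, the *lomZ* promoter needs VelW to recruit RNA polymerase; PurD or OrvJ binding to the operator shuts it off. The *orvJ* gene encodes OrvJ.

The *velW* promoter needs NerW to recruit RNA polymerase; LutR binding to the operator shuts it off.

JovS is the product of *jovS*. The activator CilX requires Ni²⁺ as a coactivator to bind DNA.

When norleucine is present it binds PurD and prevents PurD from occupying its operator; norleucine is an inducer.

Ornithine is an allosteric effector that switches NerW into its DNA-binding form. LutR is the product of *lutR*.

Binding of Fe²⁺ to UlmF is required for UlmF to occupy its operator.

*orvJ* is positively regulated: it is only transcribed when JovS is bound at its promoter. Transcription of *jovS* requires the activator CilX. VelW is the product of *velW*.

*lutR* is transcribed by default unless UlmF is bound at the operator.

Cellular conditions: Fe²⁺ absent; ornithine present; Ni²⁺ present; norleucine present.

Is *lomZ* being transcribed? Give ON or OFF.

OFF

Ornithine is present, so NerW is active.
Fe²⁺ is absent, so UlmF is inactive.
With no repressor bound, *lutR* is transcribed.
So LutR is produced and active.
With repressor LutR bound, *velW* is not transcribed.
So VelW is not produced.
Norleucine is present, so PurD is inactive.
Ni²⁺ is present, so CilX is active.
No repressor is bound and CilX is active, so *jovS* is transcribed.
So JovS is produced and active.
No repressor is bound and JovS is active, so *orvJ* is transcribed.
So OrvJ is produced and active.
With repressor OrvJ bound, *lomZ* is not transcribed.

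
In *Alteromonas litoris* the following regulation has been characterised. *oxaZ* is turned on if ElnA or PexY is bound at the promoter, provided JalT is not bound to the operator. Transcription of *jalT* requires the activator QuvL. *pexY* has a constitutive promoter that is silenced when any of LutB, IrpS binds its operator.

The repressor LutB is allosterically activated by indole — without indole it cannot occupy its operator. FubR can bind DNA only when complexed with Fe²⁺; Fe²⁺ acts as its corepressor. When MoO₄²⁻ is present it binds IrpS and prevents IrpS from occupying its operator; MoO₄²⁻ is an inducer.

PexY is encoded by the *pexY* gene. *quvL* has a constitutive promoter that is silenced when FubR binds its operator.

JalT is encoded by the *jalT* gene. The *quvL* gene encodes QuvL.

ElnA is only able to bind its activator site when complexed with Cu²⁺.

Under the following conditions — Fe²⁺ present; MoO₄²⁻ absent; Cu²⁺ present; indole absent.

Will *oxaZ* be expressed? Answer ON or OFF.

Cu²⁺ is present, so ElnA is active.
Fe²⁺ is present, so FubR is active.
With repressor FubR bound, *quvL* is not transcribed.
So QuvL is not produced.
Required activator QuvL is absent, so *jalT* is not transcribed.
So JalT is not produced.
Indole is absent, so LutB is inactive.
MoO₄²⁻ is absent, so IrpS is active.
With repressor IrpS bound, *pexY* is not transcribed.
So PexY is not produced.
Activator ElnA is present, so *oxaZ* is transcribed.

ON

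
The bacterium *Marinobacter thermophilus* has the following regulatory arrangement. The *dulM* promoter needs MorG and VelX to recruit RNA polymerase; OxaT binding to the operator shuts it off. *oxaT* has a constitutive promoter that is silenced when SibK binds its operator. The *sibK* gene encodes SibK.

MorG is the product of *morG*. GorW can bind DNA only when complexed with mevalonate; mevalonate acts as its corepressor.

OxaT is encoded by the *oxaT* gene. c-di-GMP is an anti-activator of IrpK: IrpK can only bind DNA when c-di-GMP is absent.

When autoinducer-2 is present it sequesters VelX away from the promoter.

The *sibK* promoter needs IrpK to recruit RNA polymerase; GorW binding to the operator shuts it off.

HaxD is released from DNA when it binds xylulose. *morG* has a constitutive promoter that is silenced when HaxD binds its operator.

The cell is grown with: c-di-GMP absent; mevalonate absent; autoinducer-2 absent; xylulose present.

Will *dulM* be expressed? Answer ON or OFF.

ON

Xylulose is present, so HaxD is inactive.
With no repressor bound, *morG* is transcribed.
So MorG is produced and active.
Mevalonate is absent, so GorW is inactive.
c-di-GMP is absent, so IrpK is active.
No repressor is bound and IrpK is active, so *sibK* is transcribed.
So SibK is produced and active.
With repressor SibK bound, *oxaT* is not transcribed.
So OxaT is not produced.
Autoinducer-2 is absent, so VelX is active.
No repressor is bound and MorG and VelX are active, so *dulM* is transcribed.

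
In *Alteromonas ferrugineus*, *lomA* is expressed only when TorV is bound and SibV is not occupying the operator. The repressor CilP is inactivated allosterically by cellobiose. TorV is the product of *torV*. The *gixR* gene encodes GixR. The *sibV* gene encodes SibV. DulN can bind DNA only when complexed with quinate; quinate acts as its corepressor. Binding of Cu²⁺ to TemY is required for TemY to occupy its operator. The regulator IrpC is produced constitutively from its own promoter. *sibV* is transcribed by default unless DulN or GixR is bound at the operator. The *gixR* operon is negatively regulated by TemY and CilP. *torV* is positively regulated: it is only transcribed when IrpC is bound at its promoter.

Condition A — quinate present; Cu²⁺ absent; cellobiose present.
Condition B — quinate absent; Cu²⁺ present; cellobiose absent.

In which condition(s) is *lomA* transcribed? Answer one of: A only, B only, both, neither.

A only

Condition A:
IrpC is produced constitutively and is active.
No repressor is bound and IrpC is active, so *torV* is transcribed.
So TorV is produced and active.
Quinate is present, so DulN is active.
Cu²⁺ is absent, so TemY is inactive.
Cellobiose is present, so CilP is inactive.
With no repressor bound, *gixR* is transcribed.
So GixR is produced and active.
With repressor DulN bound, *sibV* is not transcribed.
So SibV is not produced.
No repressor is bound and TorV is active, so *lomA* is transcribed.
→ *lomA* is ON in A.
Condition B:
IrpC is produced constitutively and is active.
No repressor is bound and IrpC is active, so *torV* is transcribed.
So TorV is produced and active.
Quinate is absent, so DulN is inactive.
Cu²⁺ is present, so TemY is active.
Cellobiose is absent, so CilP is active.
With repressor TemY bound, *gixR* is not transcribed.
So GixR is not produced.
With no repressor bound, *sibV* is transcribed.
So SibV is produced and active.
With repressor SibV bound, *lomA* is not transcribed.
→ *lomA* is OFF in B.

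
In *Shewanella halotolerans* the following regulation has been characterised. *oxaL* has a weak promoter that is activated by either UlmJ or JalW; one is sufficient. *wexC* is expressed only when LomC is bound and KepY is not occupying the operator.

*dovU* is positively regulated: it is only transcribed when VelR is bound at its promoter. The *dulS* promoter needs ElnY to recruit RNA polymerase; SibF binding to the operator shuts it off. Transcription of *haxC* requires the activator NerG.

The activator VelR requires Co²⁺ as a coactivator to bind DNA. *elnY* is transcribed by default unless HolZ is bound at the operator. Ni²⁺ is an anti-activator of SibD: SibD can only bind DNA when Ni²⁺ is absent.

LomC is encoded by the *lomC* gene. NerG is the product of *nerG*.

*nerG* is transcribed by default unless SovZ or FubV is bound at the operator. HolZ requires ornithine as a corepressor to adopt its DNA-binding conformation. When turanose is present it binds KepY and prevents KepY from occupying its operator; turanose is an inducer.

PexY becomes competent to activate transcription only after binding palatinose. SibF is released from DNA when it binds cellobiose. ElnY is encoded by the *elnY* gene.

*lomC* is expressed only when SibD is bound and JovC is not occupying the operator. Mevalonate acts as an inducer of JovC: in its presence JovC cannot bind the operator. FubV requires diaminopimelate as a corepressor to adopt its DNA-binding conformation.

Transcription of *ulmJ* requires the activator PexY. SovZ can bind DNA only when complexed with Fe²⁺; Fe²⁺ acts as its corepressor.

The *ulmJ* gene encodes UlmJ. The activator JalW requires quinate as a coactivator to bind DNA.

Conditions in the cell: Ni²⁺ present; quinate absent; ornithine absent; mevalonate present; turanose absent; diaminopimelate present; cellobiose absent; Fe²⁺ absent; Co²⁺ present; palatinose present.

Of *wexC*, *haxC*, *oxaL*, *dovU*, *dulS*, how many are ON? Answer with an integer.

2

Ni²⁺ is present, so SibD is inactive.
Mevalonate is present, so JovC is inactive.
Required activator SibD is absent, so *lomC* is not transcribed.
So LomC is not produced.
Turanose is absent, so KepY is active.
With repressor KepY bound, *wexC* is not transcribed.
→ *wexC* is OFF.
Fe²⁺ is absent, so SovZ is inactive.
Diaminopimelate is present, so FubV is active.
With repressor FubV bound, *nerG* is not transcribed.
So NerG is not produced.
Required activator NerG is absent, so *haxC* is not transcribed.
→ *haxC* is OFF.
Palatinose is present, so PexY is active.
No repressor is bound and PexY is active, so *ulmJ* is transcribed.
So UlmJ is produced and active.
Quinate is absent, so JalW is inactive.
Activator UlmJ is present, so *oxaL* is transcribed.
→ *oxaL* is ON.
Co²⁺ is present, so VelR is active.
No repressor is bound and VelR is active, so *dovU* is transcribed.
→ *dovU* is ON.
Cellobiose is absent, so SibF is active.
Ornithine is absent, so HolZ is inactive.
With no repressor bound, *elnY* is transcribed.
So ElnY is produced and active.
With repressor SibF bound, *dulS* is not transcribed.
→ *dulS* is OFF.
2 of the 5 genes are transcribed.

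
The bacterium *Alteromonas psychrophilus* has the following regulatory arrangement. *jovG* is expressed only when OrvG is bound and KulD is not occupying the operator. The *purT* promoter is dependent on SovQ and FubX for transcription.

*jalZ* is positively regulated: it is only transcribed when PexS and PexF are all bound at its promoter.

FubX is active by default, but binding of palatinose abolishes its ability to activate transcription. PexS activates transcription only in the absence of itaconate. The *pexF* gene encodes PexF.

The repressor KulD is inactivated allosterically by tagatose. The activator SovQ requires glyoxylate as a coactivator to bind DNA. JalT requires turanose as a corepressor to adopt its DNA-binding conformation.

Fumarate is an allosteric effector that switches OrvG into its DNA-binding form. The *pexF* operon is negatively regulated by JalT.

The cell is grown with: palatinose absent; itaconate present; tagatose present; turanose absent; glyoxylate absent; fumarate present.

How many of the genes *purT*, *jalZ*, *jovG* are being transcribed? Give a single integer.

Glyoxylate is absent, so SovQ is inactive.
Palatinose is absent, so FubX is active.
Required activator SovQ is absent, so *purT* is not transcribed.
→ *purT* is OFF.
Itaconate is present, so PexS is inactive.
Turanose is absent, so JalT is inactive.
With no repressor bound, *pexF* is transcribed.
So PexF is produced and active.
Required activator PexS is absent, so *jalZ* is not transcribed.
→ *jalZ* is OFF.
Tagatose is present, so KulD is inactive.
Fumarate is present, so OrvG is active.
No repressor is bound and OrvG is active, so *jovG* is transcribed.
→ *jovG* is ON.
1 of the 3 genes is transcribed.

1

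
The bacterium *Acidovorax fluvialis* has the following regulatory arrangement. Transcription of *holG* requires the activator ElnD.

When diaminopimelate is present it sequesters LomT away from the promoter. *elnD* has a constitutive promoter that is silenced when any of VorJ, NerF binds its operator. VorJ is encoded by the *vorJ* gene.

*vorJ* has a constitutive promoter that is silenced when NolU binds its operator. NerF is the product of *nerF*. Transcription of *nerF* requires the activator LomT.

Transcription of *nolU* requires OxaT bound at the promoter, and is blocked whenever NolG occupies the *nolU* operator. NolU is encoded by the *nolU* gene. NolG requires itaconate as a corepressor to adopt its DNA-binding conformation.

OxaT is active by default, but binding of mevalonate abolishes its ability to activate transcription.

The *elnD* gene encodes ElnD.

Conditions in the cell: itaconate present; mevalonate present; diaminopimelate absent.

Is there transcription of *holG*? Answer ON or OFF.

Itaconate is present, so NolG is active.
Mevalonate is present, so OxaT is inactive.
With repressor NolG bound, *nolU* is not transcribed.
So NolU is not produced.
With no repressor bound, *vorJ* is transcribed.
So VorJ is produced and active.
Diaminopimelate is absent, so LomT is active.
No repressor is bound and LomT is active, so *nerF* is transcribed.
So NerF is produced and active.
With repressor VorJ bound, *elnD* is not transcribed.
So ElnD is not produced.
Required activator ElnD is absent, so *holG* is not transcribed.

OFF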